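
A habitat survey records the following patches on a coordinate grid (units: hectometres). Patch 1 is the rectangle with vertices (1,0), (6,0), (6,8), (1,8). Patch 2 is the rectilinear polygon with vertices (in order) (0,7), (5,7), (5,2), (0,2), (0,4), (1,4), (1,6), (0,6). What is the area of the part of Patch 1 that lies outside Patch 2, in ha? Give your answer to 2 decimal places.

|Patch 1| = 40, |Patch 1∩Patch 2| = 20.
|Patch 1 ∖ Patch 2| = |Patch 1| − |Patch 1∩Patch 2| = 40 − 20 = 20.00.

20.00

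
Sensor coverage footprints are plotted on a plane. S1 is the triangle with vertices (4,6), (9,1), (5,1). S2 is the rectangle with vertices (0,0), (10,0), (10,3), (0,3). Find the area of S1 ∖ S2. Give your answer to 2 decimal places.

|S1| = 10, |S1∩S2| = 6.4.
|S1 ∖ S2| = |S1| − |S1∩S2| = 10 − 6.4 = 3.60.

3.60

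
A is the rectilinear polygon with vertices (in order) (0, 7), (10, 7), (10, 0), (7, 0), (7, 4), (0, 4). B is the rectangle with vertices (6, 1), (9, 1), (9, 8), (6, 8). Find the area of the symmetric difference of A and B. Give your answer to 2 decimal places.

|A| = 42, |B| = 21, |A∩B| = 15.
|A △ B| = |A| + |B| − 2·|A∩B| = 42 + 21 − 30 = 33.00.

33.00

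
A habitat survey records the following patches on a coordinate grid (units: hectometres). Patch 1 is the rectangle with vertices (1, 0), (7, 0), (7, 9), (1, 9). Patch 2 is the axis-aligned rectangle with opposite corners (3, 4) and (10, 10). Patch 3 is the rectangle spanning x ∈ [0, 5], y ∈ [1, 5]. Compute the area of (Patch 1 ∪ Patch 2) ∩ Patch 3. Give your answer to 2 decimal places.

The region (Patch 1 ∪ Patch 2) ∩ Patch 3 is the polygon with vertices (1,5), (5,5), (5,1), (1,1).
By the shoelace formula its area is 16.00.

16.00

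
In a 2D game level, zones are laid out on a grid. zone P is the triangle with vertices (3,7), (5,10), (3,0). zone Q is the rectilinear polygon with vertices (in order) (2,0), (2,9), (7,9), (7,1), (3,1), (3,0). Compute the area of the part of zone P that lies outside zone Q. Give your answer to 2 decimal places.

0.33

|zone P| = 7, |zone P∩zone Q| = 6.6667.
|zone P ∖ zone Q| = |zone P| − |zone P∩zone Q| = 7 − 6.6667 = 0.33.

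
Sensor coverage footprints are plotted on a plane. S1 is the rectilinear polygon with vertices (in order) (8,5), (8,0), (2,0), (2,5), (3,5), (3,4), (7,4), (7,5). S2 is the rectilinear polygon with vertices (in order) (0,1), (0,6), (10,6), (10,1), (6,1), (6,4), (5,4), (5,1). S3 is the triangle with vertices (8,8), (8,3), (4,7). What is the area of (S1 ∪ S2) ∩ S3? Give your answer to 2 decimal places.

The region (S1 ∪ S2) ∩ S3 is the polygon with vertices (8,6), (8,3), (5,6).
By the shoelace formula its area is 4.50.

4.50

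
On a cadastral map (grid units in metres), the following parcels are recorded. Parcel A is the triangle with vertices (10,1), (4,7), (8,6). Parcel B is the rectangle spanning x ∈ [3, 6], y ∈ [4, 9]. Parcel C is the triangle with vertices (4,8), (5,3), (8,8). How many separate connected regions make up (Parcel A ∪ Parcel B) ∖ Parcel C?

(Parcel A ∪ Parcel B) ∖ Parcel C splits into 3 disjoint pieces (area 0.1333, area 8.6, area 6.644).

3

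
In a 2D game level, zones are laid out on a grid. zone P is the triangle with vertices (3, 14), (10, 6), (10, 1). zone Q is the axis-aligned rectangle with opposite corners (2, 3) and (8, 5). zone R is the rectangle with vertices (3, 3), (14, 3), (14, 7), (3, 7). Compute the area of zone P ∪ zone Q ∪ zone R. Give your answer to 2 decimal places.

55.32

By inclusion–exclusion:
Individual areas: |zone P| = 17.5, |zone Q| = 12, |zone R| = 44.
|zone P∩zone Q| = 0.022.
|zone P∩zone R| = 8.1779.
|zone Q∩zone R|: x∈[3,8], y∈[3,5] → 5·2 = 10.
|zone P∩zone Q∩zone R| = 0.022.
|zone P ∪ zone Q ∪ zone R| = 73.5 − 18.1999 + 0.022 = 55.32.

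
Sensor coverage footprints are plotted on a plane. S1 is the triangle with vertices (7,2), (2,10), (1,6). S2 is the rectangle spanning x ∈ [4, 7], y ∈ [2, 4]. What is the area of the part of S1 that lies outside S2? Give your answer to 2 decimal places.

|S1| = 14, |S1∩S2| = 1.75.
|S1 ∖ S2| = |S1| − |S1∩S2| = 14 − 1.75 = 12.25.

12.25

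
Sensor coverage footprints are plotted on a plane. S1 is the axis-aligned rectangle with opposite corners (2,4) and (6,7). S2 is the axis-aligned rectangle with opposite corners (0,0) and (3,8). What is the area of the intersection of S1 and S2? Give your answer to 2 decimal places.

|S1∩S2|: x∈[2,3], y∈[4,7] → 1·3 = 3.

3.00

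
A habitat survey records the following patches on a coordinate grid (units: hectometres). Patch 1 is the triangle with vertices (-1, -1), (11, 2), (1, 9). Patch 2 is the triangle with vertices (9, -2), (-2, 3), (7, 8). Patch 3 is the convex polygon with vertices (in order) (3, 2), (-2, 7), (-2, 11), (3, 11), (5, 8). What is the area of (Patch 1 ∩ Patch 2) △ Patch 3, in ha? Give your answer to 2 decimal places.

62.01

|Patch 1 ∩ Patch 2| = 35.517.
|(Patch 1 ∩ Patch 2) ∩ Patch 3| = 7.5028.
|(Patch 1 ∩ Patch 2) △ Patch 3| = 35.517 + 41.5 − 15.0056 = 62.01.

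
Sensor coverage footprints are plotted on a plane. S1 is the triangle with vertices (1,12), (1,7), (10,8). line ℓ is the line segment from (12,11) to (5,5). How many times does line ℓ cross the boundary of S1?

The segment meets the boundary at (8.277,7.809), (9.012,8.439).

2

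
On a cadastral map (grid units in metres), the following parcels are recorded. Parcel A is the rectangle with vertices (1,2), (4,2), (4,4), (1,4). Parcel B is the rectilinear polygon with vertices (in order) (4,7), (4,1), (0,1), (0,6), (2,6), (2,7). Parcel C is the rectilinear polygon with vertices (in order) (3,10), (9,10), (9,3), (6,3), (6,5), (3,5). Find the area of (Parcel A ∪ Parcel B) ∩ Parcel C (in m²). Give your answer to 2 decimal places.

The region (Parcel A ∪ Parcel B) ∩ Parcel C is the polygon with vertices (4,7), (4,5), (3,5), (3,7).
By the shoelace formula its area is 2.00.

2.00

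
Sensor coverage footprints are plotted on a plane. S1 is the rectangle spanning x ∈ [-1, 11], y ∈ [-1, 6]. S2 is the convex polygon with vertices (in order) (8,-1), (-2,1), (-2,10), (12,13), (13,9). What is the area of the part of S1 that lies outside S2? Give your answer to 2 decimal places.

17.10

|S1| = 84, |S1∩S2| = 66.9.
|S1 ∖ S2| = |S1| − |S1∩S2| = 84 − 66.9 = 17.10.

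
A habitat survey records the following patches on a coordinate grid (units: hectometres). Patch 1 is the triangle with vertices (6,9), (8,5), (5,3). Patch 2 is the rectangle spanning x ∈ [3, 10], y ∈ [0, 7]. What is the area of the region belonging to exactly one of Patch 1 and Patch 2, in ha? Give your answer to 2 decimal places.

|Patch 1| = 8, |Patch 2| = 49, |Patch 1∩Patch 2| = 6.6667.
|Patch 1 △ Patch 2| = |Patch 1| + |Patch 2| − 2·|Patch 1∩Patch 2| = 8 + 49 − 13.3333 = 43.67.

43.67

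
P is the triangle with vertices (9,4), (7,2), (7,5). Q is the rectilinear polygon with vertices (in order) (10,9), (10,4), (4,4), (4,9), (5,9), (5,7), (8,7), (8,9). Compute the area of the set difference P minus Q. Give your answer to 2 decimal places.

|P| = 3, |P∩Q| = 1.
|P ∖ Q| = |P| − |P∩Q| = 3 − 1 = 2.00.

2.00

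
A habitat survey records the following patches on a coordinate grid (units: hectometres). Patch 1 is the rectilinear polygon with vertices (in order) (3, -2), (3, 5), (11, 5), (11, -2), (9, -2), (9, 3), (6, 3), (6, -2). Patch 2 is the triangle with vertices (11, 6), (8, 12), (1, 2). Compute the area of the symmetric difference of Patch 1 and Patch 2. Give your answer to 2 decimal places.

|Patch 1| = 41, |Patch 2| = 36, |Patch 1∩Patch 2| = 6.0429.
|Patch 1 △ Patch 2| = |Patch 1| + |Patch 2| − 2·|Patch 1∩Patch 2| = 41 + 36 − 12.0857 = 64.91.

64.91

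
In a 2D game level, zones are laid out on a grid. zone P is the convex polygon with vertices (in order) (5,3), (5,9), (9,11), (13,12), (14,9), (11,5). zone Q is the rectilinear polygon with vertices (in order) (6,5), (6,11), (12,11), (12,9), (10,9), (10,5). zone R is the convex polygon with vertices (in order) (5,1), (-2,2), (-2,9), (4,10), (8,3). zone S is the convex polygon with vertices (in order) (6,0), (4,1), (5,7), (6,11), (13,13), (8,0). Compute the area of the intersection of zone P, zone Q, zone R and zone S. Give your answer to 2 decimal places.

The intersection is the polygon with vertices (6,6.5), (6.857,5), (6,5).
By the shoelace formula its area is 0.64.

0.64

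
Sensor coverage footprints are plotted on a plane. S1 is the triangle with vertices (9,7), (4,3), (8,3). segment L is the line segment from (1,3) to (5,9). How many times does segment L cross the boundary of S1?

0

The segment lies entirely outside S1 and never meets its boundary.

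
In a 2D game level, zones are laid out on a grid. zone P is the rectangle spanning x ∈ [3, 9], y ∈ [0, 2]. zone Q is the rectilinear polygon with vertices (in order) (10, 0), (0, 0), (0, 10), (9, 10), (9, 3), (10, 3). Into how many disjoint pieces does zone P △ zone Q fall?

1

zone P △ zone Q is a single connected region.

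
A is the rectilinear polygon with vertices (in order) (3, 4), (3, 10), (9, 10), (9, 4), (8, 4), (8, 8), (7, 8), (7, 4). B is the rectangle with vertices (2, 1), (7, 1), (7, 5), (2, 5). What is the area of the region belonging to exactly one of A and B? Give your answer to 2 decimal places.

44.00

|A| = 32, |B| = 20, |A∩B| = 4.
|A △ B| = |A| + |B| − 2·|A∩B| = 32 + 20 − 8 = 44.00.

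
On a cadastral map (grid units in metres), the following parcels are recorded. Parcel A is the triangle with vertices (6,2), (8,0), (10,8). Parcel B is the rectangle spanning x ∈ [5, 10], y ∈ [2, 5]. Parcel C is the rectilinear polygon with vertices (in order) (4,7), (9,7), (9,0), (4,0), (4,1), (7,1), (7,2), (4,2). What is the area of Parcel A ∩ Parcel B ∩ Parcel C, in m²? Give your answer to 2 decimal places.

5.50

The intersection is the polygon with vertices (7,2), (6,2), (8,5), (9,5), (9,4), (8.5,2).
By the shoelace formula its area is 5.50.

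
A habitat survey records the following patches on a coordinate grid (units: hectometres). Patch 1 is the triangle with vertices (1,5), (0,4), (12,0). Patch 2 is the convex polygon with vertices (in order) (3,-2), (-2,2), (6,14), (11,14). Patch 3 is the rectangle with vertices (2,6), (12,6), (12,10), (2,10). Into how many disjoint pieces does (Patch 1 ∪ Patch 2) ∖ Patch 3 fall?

(Patch 1 ∪ Patch 2) ∖ Patch 3 splits into 2 disjoint pieces (area 44.709, area 21.3333).

2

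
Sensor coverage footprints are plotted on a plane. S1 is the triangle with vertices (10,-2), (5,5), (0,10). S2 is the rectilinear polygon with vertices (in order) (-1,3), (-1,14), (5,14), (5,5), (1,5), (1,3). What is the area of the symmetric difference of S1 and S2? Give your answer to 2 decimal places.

58.83

|S1| = 5, |S2| = 58, |S1∩S2| = 2.0833.
|S1 △ S2| = |S1| + |S2| − 2·|S1∩S2| = 5 + 58 − 4.1667 = 58.83.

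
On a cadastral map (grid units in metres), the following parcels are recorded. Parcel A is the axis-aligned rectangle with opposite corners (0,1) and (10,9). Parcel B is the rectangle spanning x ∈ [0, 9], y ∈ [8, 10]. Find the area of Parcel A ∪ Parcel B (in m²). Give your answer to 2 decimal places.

By inclusion–exclusion:
Individual areas: |Parcel A| = 80, |Parcel B| = 18.
|Parcel A∩Parcel B|: x∈[0,9], y∈[8,9] → 9·1 = 9.
|Parcel A ∪ Parcel B| = 98 − 9 = 89.00.

89.00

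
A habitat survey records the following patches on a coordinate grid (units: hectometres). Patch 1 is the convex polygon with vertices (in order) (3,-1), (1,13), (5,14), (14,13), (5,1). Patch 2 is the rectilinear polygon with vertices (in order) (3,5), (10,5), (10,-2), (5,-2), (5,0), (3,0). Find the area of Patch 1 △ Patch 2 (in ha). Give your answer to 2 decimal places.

114.50

|Patch 1| = 100.5, |Patch 2| = 45, |Patch 1∩Patch 2| = 15.5.
|Patch 1 △ Patch 2| = |Patch 1| + |Patch 2| − 2·|Patch 1∩Patch 2| = 100.5 + 45 − 31 = 114.50.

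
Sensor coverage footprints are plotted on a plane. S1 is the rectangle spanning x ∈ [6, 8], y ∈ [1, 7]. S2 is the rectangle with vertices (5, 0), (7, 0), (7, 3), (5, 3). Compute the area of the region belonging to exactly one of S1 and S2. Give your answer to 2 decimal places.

14.00

|S1∩S2|: x∈[6,7], y∈[1,3] → 1·2 = 2.
|S1 △ S2| = |S1| + |S2| − 2·|S1∩S2| = 12 + 6 − 4 = 14.00.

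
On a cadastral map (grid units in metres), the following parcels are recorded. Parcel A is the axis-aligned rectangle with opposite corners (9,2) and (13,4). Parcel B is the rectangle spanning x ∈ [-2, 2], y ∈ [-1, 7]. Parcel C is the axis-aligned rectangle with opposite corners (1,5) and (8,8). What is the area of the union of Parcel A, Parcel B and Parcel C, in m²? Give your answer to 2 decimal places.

By inclusion–exclusion:
Individual areas: |Parcel A| = 8, |Parcel B| = 32, |Parcel C| = 21.
|Parcel A∩Parcel B| = 0 (no overlap).
|Parcel A∩Parcel C| = 0 (no overlap).
|Parcel B∩Parcel C|: x∈[1,2], y∈[5,7] → 1·2 = 2.
|Parcel A∩Parcel B∩Parcel C| = 0.
|Parcel A ∪ Parcel B ∪ Parcel C| = 61 − 2 + 0 = 59.00.

59.00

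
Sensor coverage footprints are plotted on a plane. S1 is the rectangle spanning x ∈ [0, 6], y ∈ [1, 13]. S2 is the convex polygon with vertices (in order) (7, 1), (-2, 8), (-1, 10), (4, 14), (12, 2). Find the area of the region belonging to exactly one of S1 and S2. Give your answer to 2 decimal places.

59.05

|S1| = 72, |S2| = 85, |S1∩S2| = 48.975.
|S1 △ S2| = |S1| + |S2| − 2·|S1∩S2| = 72 + 85 − 97.95 = 59.05.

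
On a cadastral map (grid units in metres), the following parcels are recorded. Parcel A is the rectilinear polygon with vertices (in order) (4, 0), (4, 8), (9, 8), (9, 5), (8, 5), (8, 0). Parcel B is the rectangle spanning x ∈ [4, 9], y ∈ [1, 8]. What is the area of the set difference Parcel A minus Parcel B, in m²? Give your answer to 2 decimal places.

|Parcel A| = 35, |Parcel A∩Parcel B| = 31.
|Parcel A ∖ Parcel B| = |Parcel A| − |Parcel A∩Parcel B| = 35 − 31 = 4.00.

4.00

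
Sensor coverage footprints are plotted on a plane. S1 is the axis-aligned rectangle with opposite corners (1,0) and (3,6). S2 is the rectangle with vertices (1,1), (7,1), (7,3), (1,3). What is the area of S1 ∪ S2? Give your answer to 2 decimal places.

20.00

By inclusion–exclusion:
Individual areas: |S1| = 12, |S2| = 12.
|S1∩S2|: x∈[1,3], y∈[1,3] → 2·2 = 4.
|S1 ∪ S2| = 24 − 4 = 20.00.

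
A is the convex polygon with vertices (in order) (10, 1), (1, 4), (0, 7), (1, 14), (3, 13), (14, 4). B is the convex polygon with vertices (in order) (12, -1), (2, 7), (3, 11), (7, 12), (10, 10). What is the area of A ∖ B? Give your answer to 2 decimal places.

39.80

|A| = 93, |A∩B| = 53.1964.
|A ∖ B| = |A| − |A∩B| = 93 − 53.1964 = 39.80.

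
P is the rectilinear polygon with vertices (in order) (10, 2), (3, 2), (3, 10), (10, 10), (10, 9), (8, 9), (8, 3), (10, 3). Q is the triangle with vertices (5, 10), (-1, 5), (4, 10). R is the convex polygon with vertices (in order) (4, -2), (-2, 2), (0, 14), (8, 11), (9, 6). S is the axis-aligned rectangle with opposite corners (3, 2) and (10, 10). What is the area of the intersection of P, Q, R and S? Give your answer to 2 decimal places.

The intersection is the polygon with vertices (5,10), (3,8.333), (3,9), (4,10).
By the shoelace formula its area is 1.17.

1.17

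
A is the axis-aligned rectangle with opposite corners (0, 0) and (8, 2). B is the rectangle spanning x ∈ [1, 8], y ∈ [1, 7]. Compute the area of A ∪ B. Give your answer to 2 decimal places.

51.00

By inclusion–exclusion:
Individual areas: |A| = 16, |B| = 42.
|A∩B|: x∈[1,8], y∈[1,2] → 7·1 = 7.
|A ∪ B| = 58 − 7 = 51.00.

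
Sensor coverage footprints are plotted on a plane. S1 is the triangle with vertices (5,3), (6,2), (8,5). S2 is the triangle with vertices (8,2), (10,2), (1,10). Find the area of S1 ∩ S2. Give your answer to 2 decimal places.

The intersection is the polygon with vertices (6.865,3.297), (6.342,3.895), (7.214,4.476), (7.488,4.233).
By the shoelace formula its area is 0.62.

0.62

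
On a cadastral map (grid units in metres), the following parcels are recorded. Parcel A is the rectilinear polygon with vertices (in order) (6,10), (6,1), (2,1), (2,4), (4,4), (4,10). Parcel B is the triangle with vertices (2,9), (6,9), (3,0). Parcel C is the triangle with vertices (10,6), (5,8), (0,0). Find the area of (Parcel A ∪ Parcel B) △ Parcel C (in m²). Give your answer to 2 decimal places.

27.84

|Parcel A ∪ Parcel B| = 32.8333.
|(Parcel A ∪ Parcel B) ∩ Parcel C| = 14.9979.
|(Parcel A ∪ Parcel B) △ Parcel C| = 32.8333 + 25 − 29.9958 = 27.84.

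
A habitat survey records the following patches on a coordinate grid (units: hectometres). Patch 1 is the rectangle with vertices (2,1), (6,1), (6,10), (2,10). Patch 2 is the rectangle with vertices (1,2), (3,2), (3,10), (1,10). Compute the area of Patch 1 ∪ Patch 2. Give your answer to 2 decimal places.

44.00

By inclusion–exclusion:
Individual areas: |Patch 1| = 36, |Patch 2| = 16.
|Patch 1∩Patch 2|: x∈[2,3], y∈[2,10] → 1·8 = 8.
|Patch 1 ∪ Patch 2| = 52 − 8 = 44.00.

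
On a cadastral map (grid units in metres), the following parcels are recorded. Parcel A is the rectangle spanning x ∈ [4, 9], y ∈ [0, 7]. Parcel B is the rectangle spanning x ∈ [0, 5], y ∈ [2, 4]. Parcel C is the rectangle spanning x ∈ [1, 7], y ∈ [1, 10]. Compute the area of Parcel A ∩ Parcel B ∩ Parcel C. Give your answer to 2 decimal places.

2.00

The intersection is the polygon with vertices (5,4), (5,2), (4,2), (4,4).
By the shoelace formula its area is 2.00.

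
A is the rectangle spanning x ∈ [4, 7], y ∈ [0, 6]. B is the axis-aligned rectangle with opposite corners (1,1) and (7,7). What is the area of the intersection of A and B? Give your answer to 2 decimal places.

15.00

|A∩B|: x∈[4,7], y∈[1,6] → 3·5 = 15.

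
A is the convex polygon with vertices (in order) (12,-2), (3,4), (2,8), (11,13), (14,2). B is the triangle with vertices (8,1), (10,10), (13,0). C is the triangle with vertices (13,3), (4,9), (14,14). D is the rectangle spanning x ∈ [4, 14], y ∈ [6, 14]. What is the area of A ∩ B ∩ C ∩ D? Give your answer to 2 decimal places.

4.18

The intersection is the polygon with vertices (10,10), (11.2,6), (9.111,6).
By the shoelace formula its area is 4.18.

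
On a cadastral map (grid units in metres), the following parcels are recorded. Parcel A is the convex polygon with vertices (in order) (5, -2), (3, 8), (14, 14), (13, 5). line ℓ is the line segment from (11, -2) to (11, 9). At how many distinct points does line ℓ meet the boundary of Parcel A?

The segment meets the boundary at (11,3.25).

1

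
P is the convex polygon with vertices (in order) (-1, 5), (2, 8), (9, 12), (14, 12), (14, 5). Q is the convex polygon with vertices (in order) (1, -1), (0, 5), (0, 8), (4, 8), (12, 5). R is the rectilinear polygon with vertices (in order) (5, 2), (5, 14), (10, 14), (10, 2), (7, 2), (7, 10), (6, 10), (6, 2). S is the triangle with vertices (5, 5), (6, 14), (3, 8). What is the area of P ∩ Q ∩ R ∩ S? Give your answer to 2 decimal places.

0.37

The intersection is the polygon with vertices (5,7.625), (5.28,7.52), (5,5).
By the shoelace formula its area is 0.37.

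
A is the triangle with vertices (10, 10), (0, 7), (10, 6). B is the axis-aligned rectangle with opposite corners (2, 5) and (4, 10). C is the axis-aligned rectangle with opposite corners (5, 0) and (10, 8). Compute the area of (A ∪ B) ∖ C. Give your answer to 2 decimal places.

18.85

|A ∪ B| = 27.6.
|(A ∪ B) ∩ C| = 8.75.
|(A ∪ B) ∖ C| = 27.6 − 8.75 = 18.85.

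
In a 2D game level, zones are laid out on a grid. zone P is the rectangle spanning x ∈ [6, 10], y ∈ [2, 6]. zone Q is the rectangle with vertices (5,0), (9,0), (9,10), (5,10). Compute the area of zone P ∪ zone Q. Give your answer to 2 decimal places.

44.00

By inclusion–exclusion:
Individual areas: |zone P| = 16, |zone Q| = 40.
|zone P∩zone Q|: x∈[6,9], y∈[2,6] → 3·4 = 12.
|zone P ∪ zone Q| = 56 − 12 = 44.00.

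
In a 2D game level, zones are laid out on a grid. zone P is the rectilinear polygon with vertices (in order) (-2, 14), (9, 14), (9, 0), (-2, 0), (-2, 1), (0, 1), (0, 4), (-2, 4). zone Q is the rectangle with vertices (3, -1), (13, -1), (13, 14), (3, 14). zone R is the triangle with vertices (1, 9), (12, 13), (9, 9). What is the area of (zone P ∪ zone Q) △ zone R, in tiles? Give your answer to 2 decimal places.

|zone P ∪ zone Q| = 214.
|(zone P ∪ zone Q) ∩ zone R| = 16.
|(zone P ∪ zone Q) △ zone R| = 214 + 16 − 32 = 198.00.

198.00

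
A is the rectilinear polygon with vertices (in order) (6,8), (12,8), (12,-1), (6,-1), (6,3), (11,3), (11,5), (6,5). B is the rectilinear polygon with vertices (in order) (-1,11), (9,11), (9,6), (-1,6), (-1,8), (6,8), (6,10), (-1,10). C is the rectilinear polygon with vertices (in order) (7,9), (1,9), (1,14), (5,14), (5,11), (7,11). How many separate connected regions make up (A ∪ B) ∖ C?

(A ∪ B) ∖ C splits into 2 disjoint pieces (area 65, area 2).

2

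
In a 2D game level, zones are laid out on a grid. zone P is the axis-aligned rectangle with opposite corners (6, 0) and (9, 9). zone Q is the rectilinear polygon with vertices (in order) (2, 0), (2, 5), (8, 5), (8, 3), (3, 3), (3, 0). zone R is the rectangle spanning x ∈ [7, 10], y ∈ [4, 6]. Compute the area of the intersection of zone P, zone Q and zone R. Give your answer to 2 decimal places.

The intersection is the polygon with vertices (8,5), (8,4), (7,4), (7,5).
By the shoelace formula its area is 1.00.

1.00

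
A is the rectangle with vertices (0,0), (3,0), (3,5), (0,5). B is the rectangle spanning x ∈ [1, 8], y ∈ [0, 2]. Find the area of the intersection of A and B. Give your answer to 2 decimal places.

|A∩B|: x∈[1,3], y∈[0,2] → 2·2 = 4.

4.00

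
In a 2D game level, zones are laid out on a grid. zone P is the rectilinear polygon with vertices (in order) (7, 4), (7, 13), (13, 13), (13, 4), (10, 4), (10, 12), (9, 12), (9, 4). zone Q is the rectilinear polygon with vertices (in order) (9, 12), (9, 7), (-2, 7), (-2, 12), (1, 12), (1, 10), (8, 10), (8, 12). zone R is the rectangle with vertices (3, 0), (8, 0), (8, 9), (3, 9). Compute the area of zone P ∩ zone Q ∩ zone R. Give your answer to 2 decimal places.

2.00

The intersection is the polygon with vertices (7,7), (7,9), (8,9), (8,7).
By the shoelace formula its area is 2.00.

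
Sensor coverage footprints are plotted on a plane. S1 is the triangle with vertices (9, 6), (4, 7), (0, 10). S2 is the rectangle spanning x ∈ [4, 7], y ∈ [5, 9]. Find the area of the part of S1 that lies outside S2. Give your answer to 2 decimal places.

2.93

|S1| = 5.5, |S1∩S2| = 2.5667.
|S1 ∖ S2| = |S1| − |S1∩S2| = 5.5 − 2.5667 = 2.93.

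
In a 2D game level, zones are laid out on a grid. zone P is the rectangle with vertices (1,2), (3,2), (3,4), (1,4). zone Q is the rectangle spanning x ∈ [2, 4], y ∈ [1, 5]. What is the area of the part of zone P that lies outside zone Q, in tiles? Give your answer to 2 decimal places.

2.00

|zone P∩zone Q|: x∈[2,3], y∈[2,4] → 1·2 = 2.
|zone P| = 4.
|zone P ∖ zone Q| = |zone P| − |zone P∩zone Q| = 4 − 2 = 2.00.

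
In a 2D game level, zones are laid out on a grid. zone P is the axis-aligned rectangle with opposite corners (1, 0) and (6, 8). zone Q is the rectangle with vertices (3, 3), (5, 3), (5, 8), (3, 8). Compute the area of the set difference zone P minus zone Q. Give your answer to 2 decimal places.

30.00

|zone P∩zone Q|: x∈[3,5], y∈[3,8] → 2·5 = 10.
|zone P| = 40.
|zone P ∖ zone Q| = |zone P| − |zone P∩zone Q| = 40 − 10 = 30.00.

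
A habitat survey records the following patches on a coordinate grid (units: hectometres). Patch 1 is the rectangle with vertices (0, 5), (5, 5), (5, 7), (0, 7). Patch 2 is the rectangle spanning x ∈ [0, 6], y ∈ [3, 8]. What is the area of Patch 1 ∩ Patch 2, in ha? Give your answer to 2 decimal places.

10.00

|Patch 1∩Patch 2|: x∈[0,5], y∈[5,7] → 5·2 = 10.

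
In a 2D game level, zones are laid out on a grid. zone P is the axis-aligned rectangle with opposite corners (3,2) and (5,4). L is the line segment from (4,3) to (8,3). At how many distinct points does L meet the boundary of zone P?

1

The segment meets the boundary at (5,3).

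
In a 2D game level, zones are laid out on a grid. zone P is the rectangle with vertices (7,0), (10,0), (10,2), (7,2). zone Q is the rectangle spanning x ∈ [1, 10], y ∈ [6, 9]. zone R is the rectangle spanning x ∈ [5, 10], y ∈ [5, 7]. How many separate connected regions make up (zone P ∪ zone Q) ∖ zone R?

2

(zone P ∪ zone Q) ∖ zone R splits into 2 disjoint pieces (area 6, area 22).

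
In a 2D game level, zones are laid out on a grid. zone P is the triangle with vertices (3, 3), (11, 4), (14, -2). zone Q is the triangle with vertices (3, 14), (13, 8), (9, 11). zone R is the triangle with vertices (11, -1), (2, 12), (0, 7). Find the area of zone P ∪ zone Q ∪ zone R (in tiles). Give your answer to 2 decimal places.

By inclusion–exclusion:
Individual areas: |zone P| = 25.5, |zone Q| = 3, |zone R| = 35.5.
|zone P∩zone Q| = 0.
|zone P∩zone R| = 6.5264.
|zone Q∩zone R| = 0.
|zone P∩zone Q∩zone R| = 0.
|zone P ∪ zone Q ∪ zone R| = 64 − 6.5264 + 0 = 57.47.

57.47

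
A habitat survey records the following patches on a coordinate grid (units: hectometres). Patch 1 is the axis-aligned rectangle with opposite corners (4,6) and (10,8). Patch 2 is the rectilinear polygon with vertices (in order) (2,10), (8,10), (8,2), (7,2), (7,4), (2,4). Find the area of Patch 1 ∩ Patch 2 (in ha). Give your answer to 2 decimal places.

The intersection is the polygon with vertices (4,6), (4,8), (8,8), (8,6).
By the shoelace formula its area is 8.00.

8.00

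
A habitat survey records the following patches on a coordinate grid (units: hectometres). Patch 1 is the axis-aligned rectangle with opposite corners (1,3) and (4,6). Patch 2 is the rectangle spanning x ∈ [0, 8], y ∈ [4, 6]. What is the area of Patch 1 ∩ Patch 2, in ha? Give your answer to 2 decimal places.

6.00

|Patch 1∩Patch 2|: x∈[1,4], y∈[4,6] → 3·2 = 6.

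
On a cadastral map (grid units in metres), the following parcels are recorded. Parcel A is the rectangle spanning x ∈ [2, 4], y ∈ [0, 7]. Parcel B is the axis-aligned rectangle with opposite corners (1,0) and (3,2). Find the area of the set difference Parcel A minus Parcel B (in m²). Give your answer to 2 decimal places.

|Parcel A∩Parcel B|: x∈[2,3], y∈[0,2] → 1·2 = 2.
|Parcel A| = 14.
|Parcel A ∖ Parcel B| = |Parcel A| − |Parcel A∩Parcel B| = 14 − 2 = 12.00.

12.00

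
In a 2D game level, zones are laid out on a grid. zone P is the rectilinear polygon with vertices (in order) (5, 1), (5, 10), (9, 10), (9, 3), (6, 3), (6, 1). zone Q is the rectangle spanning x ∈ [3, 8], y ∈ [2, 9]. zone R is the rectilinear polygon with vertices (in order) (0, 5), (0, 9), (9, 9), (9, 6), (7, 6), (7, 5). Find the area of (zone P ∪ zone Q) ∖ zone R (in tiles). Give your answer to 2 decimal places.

|zone P ∪ zone Q| = 46.
|(zone P ∪ zone Q) ∩ zone R| = 22.
|(zone P ∪ zone Q) ∖ zone R| = 46 − 22 = 24.00.

24.00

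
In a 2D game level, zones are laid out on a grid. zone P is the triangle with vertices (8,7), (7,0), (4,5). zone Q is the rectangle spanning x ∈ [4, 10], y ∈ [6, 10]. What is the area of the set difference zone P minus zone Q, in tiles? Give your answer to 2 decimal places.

12.07

|zone P| = 13, |zone P∩zone Q| = 0.9286.
|zone P ∖ zone Q| = |zone P| − |zone P∩zone Q| = 13 − 0.9286 = 12.07.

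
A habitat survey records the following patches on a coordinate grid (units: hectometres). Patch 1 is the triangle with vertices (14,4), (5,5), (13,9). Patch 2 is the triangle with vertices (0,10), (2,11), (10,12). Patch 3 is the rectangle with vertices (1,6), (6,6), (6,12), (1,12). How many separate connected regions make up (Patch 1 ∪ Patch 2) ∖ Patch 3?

3

(Patch 1 ∪ Patch 2) ∖ Patch 3 splits into 3 disjoint pieces (area 22, area 0.15, area 0.6).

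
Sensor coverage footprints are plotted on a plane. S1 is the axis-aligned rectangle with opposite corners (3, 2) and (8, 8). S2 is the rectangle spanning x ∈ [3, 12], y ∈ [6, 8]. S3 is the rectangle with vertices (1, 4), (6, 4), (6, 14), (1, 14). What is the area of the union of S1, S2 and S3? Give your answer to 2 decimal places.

By inclusion–exclusion:
Individual areas: |S1| = 30, |S2| = 18, |S3| = 50.
|S1∩S2|: x∈[3,8], y∈[6,8] → 5·2 = 10.
|S1∩S3|: x∈[3,6], y∈[4,8] → 3·4 = 12.
|S2∩S3|: x∈[3,6], y∈[6,8] → 3·2 = 6.
|S1∩S2∩S3| = 6.
|S1 ∪ S2 ∪ S3| = 98 − 28 + 6 = 76.00.

76.00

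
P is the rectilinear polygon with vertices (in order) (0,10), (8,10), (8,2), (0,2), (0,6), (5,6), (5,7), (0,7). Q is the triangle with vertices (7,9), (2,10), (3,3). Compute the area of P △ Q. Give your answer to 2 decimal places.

|P| = 59, |Q| = 17, |P∩Q| = 14.5.
|P △ Q| = |P| + |Q| − 2·|P∩Q| = 59 + 17 − 29 = 47.00.

47.00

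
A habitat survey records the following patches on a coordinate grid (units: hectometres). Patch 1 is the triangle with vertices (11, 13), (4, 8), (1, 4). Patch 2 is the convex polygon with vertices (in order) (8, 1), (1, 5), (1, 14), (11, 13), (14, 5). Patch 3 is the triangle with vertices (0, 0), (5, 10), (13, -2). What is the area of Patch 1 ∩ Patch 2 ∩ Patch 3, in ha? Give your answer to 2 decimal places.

2.80

The intersection is the polygon with vertices (5.581,9.129), (6,8.5), (2.818,5.636), (4,8).
By the shoelace formula its area is 2.80.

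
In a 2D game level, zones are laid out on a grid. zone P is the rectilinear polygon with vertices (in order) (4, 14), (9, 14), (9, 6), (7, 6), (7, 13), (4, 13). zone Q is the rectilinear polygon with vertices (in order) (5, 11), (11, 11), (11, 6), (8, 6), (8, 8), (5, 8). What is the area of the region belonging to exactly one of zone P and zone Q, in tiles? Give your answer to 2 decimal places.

|zone P| = 19, |zone Q| = 24, |zone P∩zone Q| = 8.
|zone P △ zone Q| = |zone P| + |zone Q| − 2·|zone P∩zone Q| = 19 + 24 − 16 = 27.00.

27.00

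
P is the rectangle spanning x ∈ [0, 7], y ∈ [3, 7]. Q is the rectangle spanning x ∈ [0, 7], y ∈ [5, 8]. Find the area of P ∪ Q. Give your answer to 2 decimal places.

35.00

By inclusion–exclusion:
Individual areas: |P| = 28, |Q| = 21.
|P∩Q|: x∈[0,7], y∈[5,7] → 7·2 = 14.
|P ∪ Q| = 49 − 14 = 35.00.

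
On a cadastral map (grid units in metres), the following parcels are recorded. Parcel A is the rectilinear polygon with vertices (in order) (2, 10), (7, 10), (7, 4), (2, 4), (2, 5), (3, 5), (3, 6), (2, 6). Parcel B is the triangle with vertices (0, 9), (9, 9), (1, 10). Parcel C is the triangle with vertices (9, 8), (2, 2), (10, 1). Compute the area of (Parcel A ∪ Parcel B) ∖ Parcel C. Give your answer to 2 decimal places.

27.64

|Parcel A ∪ Parcel B| = 30.6875.
|(Parcel A ∪ Parcel B) ∩ Parcel C| = 3.0476.
|(Parcel A ∪ Parcel B) ∖ Parcel C| = 30.6875 − 3.0476 = 27.64.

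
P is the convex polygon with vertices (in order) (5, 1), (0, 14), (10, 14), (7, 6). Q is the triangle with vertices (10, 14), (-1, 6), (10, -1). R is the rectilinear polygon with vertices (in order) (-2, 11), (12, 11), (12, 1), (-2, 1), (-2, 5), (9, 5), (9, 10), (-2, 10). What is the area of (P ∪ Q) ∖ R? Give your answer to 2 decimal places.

72.12

|P ∪ Q| = 111.4936.
|(P ∪ Q) ∩ R| = 39.375.
|(P ∪ Q) ∖ R| = 111.4936 − 39.375 = 72.12.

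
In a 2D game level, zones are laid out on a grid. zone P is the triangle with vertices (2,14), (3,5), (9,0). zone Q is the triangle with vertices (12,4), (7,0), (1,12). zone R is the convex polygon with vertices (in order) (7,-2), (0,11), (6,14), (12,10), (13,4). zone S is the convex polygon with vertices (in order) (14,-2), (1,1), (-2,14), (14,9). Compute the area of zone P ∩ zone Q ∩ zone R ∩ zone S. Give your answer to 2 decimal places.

The intersection is the polygon with vertices (8.429,1.143), (8.02,0.816), (5.571,2.857), (2.571,8.857), (2.33,11.033), (4.143,9.714).
By the shoelace formula its area is 17.20.

17.20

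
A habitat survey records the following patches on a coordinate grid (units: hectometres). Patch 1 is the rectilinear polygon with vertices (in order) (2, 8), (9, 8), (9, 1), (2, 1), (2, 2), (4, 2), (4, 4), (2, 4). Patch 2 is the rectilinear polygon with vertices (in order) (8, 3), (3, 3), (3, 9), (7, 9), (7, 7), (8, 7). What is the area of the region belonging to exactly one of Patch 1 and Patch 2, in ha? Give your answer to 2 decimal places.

27.00

|Patch 1| = 45, |Patch 2| = 28, |Patch 1∩Patch 2| = 23.
|Patch 1 △ Patch 2| = |Patch 1| + |Patch 2| − 2·|Patch 1∩Patch 2| = 45 + 28 − 46 = 27.00.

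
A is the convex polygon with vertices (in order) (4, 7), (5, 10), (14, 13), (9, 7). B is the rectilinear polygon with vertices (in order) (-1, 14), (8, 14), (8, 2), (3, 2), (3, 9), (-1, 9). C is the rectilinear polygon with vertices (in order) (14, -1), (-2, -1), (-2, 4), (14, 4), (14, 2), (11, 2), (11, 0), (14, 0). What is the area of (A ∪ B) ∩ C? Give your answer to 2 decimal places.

The region (A ∪ B) ∩ C is the polygon with vertices (8,2), (3,2), (3,4), (8,4).
By the shoelace formula its area is 10.00.

10.00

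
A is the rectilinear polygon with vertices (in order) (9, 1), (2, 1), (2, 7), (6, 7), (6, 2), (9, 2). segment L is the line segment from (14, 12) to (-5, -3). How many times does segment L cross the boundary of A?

The segment meets the boundary at (2,2.526), (6,5.684).

2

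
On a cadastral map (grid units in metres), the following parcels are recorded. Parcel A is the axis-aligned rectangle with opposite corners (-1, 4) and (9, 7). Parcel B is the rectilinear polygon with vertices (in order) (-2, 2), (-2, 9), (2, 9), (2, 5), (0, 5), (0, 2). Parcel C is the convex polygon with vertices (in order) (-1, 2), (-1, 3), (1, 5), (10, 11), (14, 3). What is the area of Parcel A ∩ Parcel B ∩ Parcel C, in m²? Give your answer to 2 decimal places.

0.33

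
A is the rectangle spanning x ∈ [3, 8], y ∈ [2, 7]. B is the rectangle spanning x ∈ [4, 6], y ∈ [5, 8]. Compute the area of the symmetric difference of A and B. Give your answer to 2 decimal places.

|A∩B|: x∈[4,6], y∈[5,7] → 2·2 = 4.
|A △ B| = |A| + |B| − 2·|A∩B| = 25 + 6 − 8 = 23.00.

23.00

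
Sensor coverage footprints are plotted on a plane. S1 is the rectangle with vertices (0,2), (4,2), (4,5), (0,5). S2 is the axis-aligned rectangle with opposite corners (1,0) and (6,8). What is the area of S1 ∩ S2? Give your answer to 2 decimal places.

9.00

|S1∩S2|: x∈[1,4], y∈[2,5] → 3·3 = 9.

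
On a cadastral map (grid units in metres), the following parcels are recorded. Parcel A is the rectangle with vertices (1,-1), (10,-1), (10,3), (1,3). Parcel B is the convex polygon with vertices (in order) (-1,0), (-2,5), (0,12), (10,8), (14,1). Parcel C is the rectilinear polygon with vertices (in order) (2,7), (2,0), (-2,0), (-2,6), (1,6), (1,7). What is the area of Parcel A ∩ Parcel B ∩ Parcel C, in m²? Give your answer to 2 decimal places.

2.83

The intersection is the polygon with vertices (2,3), (2,0.2), (1,0.133), (1,3).
By the shoelace formula its area is 2.83.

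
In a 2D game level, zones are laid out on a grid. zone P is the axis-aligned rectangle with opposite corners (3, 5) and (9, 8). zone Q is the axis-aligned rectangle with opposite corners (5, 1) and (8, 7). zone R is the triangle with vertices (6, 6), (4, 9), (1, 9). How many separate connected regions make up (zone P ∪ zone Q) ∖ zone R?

1

(zone P ∪ zone Q) ∖ zone R is a single connected region.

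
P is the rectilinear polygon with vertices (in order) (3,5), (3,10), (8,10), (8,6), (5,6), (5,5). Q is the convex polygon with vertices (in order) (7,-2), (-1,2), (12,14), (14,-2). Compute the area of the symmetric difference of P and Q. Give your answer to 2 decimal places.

128.10

|P| = 22, |Q| = 130, |P∩Q| = 11.9487.
|P △ Q| = |P| + |Q| − 2·|P∩Q| = 22 + 130 − 23.8974 = 128.10.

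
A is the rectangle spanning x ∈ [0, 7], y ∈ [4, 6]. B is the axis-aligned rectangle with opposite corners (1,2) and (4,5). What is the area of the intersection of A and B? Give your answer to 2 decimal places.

|A∩B|: x∈[1,4], y∈[4,5] → 3·1 = 3.

3.00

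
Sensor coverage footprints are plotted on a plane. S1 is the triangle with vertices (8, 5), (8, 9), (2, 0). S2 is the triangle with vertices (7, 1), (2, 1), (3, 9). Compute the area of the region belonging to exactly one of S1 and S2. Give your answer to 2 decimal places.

|S1| = 12, |S2| = 20, |S1∩S2| = 3.8006.
|S1 △ S2| = |S1| + |S2| − 2·|S1∩S2| = 12 + 20 − 7.6011 = 24.40.

24.40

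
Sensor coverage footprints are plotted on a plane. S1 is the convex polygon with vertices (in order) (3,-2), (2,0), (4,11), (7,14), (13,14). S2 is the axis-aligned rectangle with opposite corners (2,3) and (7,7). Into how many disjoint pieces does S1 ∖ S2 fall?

S1 ∖ S2 splits into 2 disjoint pieces (area 10.9943, area 46.7545).

2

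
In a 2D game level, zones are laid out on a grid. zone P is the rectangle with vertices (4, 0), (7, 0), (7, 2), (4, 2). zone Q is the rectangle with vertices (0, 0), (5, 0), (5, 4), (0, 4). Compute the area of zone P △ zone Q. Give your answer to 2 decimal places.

|zone P∩zone Q|: x∈[4,5], y∈[0,2] → 1·2 = 2.
|zone P △ zone Q| = |zone P| + |zone Q| − 2·|zone P∩zone Q| = 6 + 20 − 4 = 22.00.

22.00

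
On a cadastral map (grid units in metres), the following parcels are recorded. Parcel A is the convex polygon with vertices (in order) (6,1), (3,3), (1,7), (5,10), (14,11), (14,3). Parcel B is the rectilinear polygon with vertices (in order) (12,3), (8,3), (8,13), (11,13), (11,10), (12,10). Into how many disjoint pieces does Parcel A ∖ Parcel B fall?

Parcel A ∖ Parcel B is a single connected region.

1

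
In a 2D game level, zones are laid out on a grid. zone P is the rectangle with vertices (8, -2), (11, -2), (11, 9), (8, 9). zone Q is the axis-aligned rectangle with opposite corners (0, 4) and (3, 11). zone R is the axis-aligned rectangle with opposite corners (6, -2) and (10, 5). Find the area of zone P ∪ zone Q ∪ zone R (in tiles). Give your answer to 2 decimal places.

68.00

By inclusion–exclusion:
Individual areas: |zone P| = 33, |zone Q| = 21, |zone R| = 28.
|zone P∩zone Q| = 0 (no overlap).
|zone P∩zone R|: x∈[8,10], y∈[-2,5] → 2·7 = 14.
|zone Q∩zone R| = 0 (no overlap).
|zone P∩zone Q∩zone R| = 0.
|zone P ∪ zone Q ∪ zone R| = 82 − 14 + 0 = 68.00.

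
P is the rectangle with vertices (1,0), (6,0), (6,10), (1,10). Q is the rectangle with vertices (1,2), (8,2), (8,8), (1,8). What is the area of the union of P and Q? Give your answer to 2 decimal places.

62.00

By inclusion–exclusion:
Individual areas: |P| = 50, |Q| = 42.
|P∩Q|: x∈[1,6], y∈[2,8] → 5·6 = 30.
|P ∪ Q| = 92 − 30 = 62.00.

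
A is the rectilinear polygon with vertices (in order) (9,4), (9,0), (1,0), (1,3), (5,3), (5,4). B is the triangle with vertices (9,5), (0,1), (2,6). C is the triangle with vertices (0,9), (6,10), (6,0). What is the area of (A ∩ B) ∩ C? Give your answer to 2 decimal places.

0.60

|A ∩ B| = 3.4028.
|(A ∩ B) ∩ C| = 0.60.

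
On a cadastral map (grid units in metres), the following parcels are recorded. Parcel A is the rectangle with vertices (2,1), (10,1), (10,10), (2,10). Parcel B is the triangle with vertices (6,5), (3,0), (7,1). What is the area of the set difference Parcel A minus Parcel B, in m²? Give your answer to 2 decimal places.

65.20

|Parcel A| = 72, |Parcel A∩Parcel B| = 6.8.
|Parcel A ∖ Parcel B| = |Parcel A| − |Parcel A∩Parcel B| = 72 − 6.8 = 65.20.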